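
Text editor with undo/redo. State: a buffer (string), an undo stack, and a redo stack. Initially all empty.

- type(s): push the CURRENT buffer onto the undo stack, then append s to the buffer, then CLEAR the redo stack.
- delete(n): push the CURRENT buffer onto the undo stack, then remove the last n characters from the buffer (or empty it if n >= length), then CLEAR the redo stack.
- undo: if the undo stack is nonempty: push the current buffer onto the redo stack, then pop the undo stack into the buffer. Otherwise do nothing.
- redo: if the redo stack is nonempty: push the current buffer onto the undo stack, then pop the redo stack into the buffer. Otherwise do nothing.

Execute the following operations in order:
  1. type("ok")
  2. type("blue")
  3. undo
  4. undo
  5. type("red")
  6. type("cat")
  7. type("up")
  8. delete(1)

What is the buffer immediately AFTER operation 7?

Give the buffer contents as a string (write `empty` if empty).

After op 1 (type): buf='ok' undo_depth=1 redo_depth=0
After op 2 (type): buf='okblue' undo_depth=2 redo_depth=0
After op 3 (undo): buf='ok' undo_depth=1 redo_depth=1
After op 4 (undo): buf='(empty)' undo_depth=0 redo_depth=2
After op 5 (type): buf='red' undo_depth=1 redo_depth=0
After op 6 (type): buf='redcat' undo_depth=2 redo_depth=0
After op 7 (type): buf='redcatup' undo_depth=3 redo_depth=0

Answer: redcatup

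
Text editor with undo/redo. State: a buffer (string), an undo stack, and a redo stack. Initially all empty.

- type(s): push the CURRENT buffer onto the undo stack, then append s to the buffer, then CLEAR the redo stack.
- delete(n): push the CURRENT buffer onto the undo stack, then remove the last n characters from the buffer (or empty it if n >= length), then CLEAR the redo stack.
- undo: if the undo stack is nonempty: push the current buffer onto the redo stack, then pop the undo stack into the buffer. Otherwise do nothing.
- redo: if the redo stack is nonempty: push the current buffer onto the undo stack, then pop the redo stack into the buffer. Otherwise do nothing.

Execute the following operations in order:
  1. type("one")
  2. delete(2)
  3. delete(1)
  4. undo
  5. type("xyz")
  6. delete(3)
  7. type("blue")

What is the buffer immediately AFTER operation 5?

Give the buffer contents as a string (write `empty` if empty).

Answer: oxyz

Derivation:
After op 1 (type): buf='one' undo_depth=1 redo_depth=0
After op 2 (delete): buf='o' undo_depth=2 redo_depth=0
After op 3 (delete): buf='(empty)' undo_depth=3 redo_depth=0
After op 4 (undo): buf='o' undo_depth=2 redo_depth=1
After op 5 (type): buf='oxyz' undo_depth=3 redo_depth=0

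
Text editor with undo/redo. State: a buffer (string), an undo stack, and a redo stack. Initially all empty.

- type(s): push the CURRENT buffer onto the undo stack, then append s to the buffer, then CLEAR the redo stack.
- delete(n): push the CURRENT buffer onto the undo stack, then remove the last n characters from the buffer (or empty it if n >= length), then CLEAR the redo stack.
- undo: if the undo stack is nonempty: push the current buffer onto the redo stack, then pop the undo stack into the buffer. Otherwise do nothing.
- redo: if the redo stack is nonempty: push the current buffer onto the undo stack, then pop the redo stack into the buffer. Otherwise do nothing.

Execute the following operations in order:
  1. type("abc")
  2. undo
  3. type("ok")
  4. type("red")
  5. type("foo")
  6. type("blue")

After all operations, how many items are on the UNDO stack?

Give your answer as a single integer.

After op 1 (type): buf='abc' undo_depth=1 redo_depth=0
After op 2 (undo): buf='(empty)' undo_depth=0 redo_depth=1
After op 3 (type): buf='ok' undo_depth=1 redo_depth=0
After op 4 (type): buf='okred' undo_depth=2 redo_depth=0
After op 5 (type): buf='okredfoo' undo_depth=3 redo_depth=0
After op 6 (type): buf='okredfooblue' undo_depth=4 redo_depth=0

Answer: 4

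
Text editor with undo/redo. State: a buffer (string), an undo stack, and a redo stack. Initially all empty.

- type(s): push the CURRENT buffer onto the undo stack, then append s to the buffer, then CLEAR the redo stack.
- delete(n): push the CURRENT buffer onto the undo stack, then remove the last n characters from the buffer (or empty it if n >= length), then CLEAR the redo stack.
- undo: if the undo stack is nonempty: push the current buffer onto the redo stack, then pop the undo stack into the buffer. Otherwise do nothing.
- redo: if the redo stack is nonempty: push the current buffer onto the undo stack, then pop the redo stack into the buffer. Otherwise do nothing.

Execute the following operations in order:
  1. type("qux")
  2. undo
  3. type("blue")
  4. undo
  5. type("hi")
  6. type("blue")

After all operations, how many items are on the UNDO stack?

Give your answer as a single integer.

Answer: 2

Derivation:
After op 1 (type): buf='qux' undo_depth=1 redo_depth=0
After op 2 (undo): buf='(empty)' undo_depth=0 redo_depth=1
After op 3 (type): buf='blue' undo_depth=1 redo_depth=0
After op 4 (undo): buf='(empty)' undo_depth=0 redo_depth=1
After op 5 (type): buf='hi' undo_depth=1 redo_depth=0
After op 6 (type): buf='hiblue' undo_depth=2 redo_depth=0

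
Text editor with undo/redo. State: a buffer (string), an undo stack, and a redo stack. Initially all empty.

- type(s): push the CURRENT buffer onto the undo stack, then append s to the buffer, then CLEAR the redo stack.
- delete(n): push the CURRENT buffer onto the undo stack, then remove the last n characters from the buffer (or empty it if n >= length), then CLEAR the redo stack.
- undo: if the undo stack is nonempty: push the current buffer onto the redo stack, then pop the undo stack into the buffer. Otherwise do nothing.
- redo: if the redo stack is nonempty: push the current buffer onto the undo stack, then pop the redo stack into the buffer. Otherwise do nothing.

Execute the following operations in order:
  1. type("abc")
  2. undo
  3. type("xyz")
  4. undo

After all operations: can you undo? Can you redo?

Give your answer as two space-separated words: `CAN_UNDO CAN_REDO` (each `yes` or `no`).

Answer: no yes

Derivation:
After op 1 (type): buf='abc' undo_depth=1 redo_depth=0
After op 2 (undo): buf='(empty)' undo_depth=0 redo_depth=1
After op 3 (type): buf='xyz' undo_depth=1 redo_depth=0
After op 4 (undo): buf='(empty)' undo_depth=0 redo_depth=1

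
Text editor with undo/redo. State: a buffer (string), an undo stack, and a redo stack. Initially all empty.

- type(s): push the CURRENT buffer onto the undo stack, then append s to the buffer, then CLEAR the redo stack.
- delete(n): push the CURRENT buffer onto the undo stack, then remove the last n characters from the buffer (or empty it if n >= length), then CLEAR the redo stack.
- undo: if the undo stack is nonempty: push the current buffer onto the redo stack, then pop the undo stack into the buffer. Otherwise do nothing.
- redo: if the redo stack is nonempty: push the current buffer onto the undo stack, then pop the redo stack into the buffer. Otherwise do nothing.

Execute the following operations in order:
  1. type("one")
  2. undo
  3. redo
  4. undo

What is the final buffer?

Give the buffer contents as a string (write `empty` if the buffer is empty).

Answer: empty

Derivation:
After op 1 (type): buf='one' undo_depth=1 redo_depth=0
After op 2 (undo): buf='(empty)' undo_depth=0 redo_depth=1
After op 3 (redo): buf='one' undo_depth=1 redo_depth=0
After op 4 (undo): buf='(empty)' undo_depth=0 redo_depth=1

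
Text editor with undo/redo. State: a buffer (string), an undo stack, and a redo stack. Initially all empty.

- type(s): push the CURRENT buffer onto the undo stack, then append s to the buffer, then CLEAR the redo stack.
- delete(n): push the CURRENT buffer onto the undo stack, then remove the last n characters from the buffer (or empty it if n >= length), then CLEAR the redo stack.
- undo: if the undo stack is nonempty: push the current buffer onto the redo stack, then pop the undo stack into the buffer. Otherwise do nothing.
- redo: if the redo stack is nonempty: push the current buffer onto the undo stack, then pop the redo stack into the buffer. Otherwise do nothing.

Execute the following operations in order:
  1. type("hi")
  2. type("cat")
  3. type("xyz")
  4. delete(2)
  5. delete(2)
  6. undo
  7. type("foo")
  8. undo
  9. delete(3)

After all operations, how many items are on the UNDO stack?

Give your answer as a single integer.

Answer: 5

Derivation:
After op 1 (type): buf='hi' undo_depth=1 redo_depth=0
After op 2 (type): buf='hicat' undo_depth=2 redo_depth=0
After op 3 (type): buf='hicatxyz' undo_depth=3 redo_depth=0
After op 4 (delete): buf='hicatx' undo_depth=4 redo_depth=0
After op 5 (delete): buf='hica' undo_depth=5 redo_depth=0
After op 6 (undo): buf='hicatx' undo_depth=4 redo_depth=1
After op 7 (type): buf='hicatxfoo' undo_depth=5 redo_depth=0
After op 8 (undo): buf='hicatx' undo_depth=4 redo_depth=1
After op 9 (delete): buf='hic' undo_depth=5 redo_depth=0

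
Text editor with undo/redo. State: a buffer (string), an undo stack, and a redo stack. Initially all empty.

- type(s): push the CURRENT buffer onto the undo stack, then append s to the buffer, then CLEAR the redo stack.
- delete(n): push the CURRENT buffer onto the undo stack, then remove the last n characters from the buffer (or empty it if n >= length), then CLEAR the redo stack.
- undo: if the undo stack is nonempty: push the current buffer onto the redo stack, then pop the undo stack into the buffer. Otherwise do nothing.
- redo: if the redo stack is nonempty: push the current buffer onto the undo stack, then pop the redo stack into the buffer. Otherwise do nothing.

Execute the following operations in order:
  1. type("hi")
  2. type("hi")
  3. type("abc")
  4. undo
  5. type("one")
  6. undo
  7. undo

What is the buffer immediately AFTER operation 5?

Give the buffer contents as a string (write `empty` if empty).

Answer: hihione

Derivation:
After op 1 (type): buf='hi' undo_depth=1 redo_depth=0
After op 2 (type): buf='hihi' undo_depth=2 redo_depth=0
After op 3 (type): buf='hihiabc' undo_depth=3 redo_depth=0
After op 4 (undo): buf='hihi' undo_depth=2 redo_depth=1
After op 5 (type): buf='hihione' undo_depth=3 redo_depth=0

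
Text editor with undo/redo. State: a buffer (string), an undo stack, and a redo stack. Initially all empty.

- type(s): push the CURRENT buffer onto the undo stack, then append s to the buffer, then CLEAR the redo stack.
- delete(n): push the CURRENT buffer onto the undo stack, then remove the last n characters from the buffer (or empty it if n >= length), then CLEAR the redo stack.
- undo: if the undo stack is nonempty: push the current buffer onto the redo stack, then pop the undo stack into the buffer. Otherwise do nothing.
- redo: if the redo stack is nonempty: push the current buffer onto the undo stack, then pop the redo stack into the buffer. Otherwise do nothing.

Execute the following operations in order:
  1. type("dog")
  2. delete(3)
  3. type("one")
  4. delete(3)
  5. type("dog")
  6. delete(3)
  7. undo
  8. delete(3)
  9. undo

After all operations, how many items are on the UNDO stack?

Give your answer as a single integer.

Answer: 5

Derivation:
After op 1 (type): buf='dog' undo_depth=1 redo_depth=0
After op 2 (delete): buf='(empty)' undo_depth=2 redo_depth=0
After op 3 (type): buf='one' undo_depth=3 redo_depth=0
After op 4 (delete): buf='(empty)' undo_depth=4 redo_depth=0
After op 5 (type): buf='dog' undo_depth=5 redo_depth=0
After op 6 (delete): buf='(empty)' undo_depth=6 redo_depth=0
After op 7 (undo): buf='dog' undo_depth=5 redo_depth=1
After op 8 (delete): buf='(empty)' undo_depth=6 redo_depth=0
After op 9 (undo): buf='dog' undo_depth=5 redo_depth=1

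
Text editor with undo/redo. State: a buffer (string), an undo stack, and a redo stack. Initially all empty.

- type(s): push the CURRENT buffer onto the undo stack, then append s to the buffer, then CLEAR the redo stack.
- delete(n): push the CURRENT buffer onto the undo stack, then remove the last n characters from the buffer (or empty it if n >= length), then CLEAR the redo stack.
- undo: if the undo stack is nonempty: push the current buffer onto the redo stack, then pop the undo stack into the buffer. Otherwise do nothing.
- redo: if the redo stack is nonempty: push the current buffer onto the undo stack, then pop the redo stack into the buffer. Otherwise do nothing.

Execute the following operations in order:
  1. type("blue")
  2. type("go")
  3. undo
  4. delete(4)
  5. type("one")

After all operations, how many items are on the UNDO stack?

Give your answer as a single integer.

Answer: 3

Derivation:
After op 1 (type): buf='blue' undo_depth=1 redo_depth=0
After op 2 (type): buf='bluego' undo_depth=2 redo_depth=0
After op 3 (undo): buf='blue' undo_depth=1 redo_depth=1
After op 4 (delete): buf='(empty)' undo_depth=2 redo_depth=0
After op 5 (type): buf='one' undo_depth=3 redo_depth=0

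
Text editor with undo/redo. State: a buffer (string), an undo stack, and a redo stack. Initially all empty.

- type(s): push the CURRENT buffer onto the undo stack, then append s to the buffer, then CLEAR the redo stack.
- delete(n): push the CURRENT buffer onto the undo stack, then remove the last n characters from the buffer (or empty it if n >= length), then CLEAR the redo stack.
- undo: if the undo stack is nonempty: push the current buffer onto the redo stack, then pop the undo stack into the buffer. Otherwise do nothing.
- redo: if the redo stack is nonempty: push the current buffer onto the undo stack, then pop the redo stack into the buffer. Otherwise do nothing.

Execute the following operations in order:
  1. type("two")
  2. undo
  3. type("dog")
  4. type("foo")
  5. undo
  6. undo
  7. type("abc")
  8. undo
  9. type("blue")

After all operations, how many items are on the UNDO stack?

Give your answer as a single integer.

Answer: 1

Derivation:
After op 1 (type): buf='two' undo_depth=1 redo_depth=0
After op 2 (undo): buf='(empty)' undo_depth=0 redo_depth=1
After op 3 (type): buf='dog' undo_depth=1 redo_depth=0
After op 4 (type): buf='dogfoo' undo_depth=2 redo_depth=0
After op 5 (undo): buf='dog' undo_depth=1 redo_depth=1
After op 6 (undo): buf='(empty)' undo_depth=0 redo_depth=2
After op 7 (type): buf='abc' undo_depth=1 redo_depth=0
After op 8 (undo): buf='(empty)' undo_depth=0 redo_depth=1
After op 9 (type): buf='blue' undo_depth=1 redo_depth=0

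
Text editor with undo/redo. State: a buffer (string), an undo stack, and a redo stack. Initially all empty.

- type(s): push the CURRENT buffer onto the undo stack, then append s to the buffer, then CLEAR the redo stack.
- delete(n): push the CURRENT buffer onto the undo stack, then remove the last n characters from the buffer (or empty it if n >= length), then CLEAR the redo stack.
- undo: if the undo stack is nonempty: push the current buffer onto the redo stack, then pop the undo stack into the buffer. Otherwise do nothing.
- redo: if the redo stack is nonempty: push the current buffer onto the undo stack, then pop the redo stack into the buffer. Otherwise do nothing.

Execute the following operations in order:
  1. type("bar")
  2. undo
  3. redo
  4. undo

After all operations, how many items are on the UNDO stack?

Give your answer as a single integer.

After op 1 (type): buf='bar' undo_depth=1 redo_depth=0
After op 2 (undo): buf='(empty)' undo_depth=0 redo_depth=1
After op 3 (redo): buf='bar' undo_depth=1 redo_depth=0
After op 4 (undo): buf='(empty)' undo_depth=0 redo_depth=1

Answer: 0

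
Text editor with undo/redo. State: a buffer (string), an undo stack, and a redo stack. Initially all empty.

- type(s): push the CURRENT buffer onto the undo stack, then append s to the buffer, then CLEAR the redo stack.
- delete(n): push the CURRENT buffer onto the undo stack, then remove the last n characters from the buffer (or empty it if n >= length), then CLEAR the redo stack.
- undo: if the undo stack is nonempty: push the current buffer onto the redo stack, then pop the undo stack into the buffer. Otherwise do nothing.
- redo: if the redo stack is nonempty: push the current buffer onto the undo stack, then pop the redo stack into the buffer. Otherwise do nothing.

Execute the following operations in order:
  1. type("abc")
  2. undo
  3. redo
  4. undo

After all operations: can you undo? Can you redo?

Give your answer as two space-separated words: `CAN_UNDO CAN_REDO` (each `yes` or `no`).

Answer: no yes

Derivation:
After op 1 (type): buf='abc' undo_depth=1 redo_depth=0
After op 2 (undo): buf='(empty)' undo_depth=0 redo_depth=1
After op 3 (redo): buf='abc' undo_depth=1 redo_depth=0
After op 4 (undo): buf='(empty)' undo_depth=0 redo_depth=1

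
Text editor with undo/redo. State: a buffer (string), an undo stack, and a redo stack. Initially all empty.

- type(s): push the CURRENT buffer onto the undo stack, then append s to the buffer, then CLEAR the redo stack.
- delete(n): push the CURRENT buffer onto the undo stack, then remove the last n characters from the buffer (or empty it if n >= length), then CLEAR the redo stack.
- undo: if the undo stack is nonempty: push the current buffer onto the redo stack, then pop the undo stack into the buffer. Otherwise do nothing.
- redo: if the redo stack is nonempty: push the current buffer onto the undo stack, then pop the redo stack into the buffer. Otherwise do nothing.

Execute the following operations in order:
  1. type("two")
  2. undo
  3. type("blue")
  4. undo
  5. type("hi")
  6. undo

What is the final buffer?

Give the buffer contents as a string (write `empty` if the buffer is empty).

Answer: empty

Derivation:
After op 1 (type): buf='two' undo_depth=1 redo_depth=0
After op 2 (undo): buf='(empty)' undo_depth=0 redo_depth=1
After op 3 (type): buf='blue' undo_depth=1 redo_depth=0
After op 4 (undo): buf='(empty)' undo_depth=0 redo_depth=1
After op 5 (type): buf='hi' undo_depth=1 redo_depth=0
After op 6 (undo): buf='(empty)' undo_depth=0 redo_depth=1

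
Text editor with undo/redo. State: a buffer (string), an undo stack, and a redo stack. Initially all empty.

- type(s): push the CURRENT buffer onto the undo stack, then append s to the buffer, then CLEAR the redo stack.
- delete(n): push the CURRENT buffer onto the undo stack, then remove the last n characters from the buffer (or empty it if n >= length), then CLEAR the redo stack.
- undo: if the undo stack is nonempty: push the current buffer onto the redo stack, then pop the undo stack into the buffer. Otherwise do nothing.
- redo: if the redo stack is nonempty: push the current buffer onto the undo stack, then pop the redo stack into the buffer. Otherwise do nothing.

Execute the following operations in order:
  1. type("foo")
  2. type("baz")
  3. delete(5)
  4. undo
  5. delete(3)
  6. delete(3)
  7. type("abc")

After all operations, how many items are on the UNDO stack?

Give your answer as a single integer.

Answer: 5

Derivation:
After op 1 (type): buf='foo' undo_depth=1 redo_depth=0
After op 2 (type): buf='foobaz' undo_depth=2 redo_depth=0
After op 3 (delete): buf='f' undo_depth=3 redo_depth=0
After op 4 (undo): buf='foobaz' undo_depth=2 redo_depth=1
After op 5 (delete): buf='foo' undo_depth=3 redo_depth=0
After op 6 (delete): buf='(empty)' undo_depth=4 redo_depth=0
After op 7 (type): buf='abc' undo_depth=5 redo_depth=0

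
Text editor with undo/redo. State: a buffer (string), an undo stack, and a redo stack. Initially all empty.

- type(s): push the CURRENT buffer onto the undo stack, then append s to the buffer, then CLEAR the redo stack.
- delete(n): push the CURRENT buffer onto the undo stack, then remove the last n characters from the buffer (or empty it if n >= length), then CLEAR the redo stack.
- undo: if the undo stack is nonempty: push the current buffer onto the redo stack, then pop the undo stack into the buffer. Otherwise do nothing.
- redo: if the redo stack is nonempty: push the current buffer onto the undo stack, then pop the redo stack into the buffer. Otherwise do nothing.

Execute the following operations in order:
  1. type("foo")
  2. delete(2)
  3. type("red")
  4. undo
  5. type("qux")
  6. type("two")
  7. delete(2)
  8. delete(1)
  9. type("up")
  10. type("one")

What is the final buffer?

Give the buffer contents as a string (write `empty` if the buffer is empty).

After op 1 (type): buf='foo' undo_depth=1 redo_depth=0
After op 2 (delete): buf='f' undo_depth=2 redo_depth=0
After op 3 (type): buf='fred' undo_depth=3 redo_depth=0
After op 4 (undo): buf='f' undo_depth=2 redo_depth=1
After op 5 (type): buf='fqux' undo_depth=3 redo_depth=0
After op 6 (type): buf='fquxtwo' undo_depth=4 redo_depth=0
After op 7 (delete): buf='fquxt' undo_depth=5 redo_depth=0
After op 8 (delete): buf='fqux' undo_depth=6 redo_depth=0
After op 9 (type): buf='fquxup' undo_depth=7 redo_depth=0
After op 10 (type): buf='fquxupone' undo_depth=8 redo_depth=0

Answer: fquxupone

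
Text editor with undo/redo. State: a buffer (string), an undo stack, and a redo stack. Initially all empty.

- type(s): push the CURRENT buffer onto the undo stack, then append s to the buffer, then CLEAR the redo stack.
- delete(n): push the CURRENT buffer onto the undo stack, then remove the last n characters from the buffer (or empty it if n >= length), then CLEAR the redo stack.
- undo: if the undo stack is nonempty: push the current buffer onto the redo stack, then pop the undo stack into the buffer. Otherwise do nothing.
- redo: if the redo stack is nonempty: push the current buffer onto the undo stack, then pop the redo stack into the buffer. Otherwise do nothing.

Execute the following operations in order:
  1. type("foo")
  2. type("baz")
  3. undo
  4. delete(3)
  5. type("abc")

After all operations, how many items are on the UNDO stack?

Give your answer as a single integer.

Answer: 3

Derivation:
After op 1 (type): buf='foo' undo_depth=1 redo_depth=0
After op 2 (type): buf='foobaz' undo_depth=2 redo_depth=0
After op 3 (undo): buf='foo' undo_depth=1 redo_depth=1
After op 4 (delete): buf='(empty)' undo_depth=2 redo_depth=0
After op 5 (type): buf='abc' undo_depth=3 redo_depth=0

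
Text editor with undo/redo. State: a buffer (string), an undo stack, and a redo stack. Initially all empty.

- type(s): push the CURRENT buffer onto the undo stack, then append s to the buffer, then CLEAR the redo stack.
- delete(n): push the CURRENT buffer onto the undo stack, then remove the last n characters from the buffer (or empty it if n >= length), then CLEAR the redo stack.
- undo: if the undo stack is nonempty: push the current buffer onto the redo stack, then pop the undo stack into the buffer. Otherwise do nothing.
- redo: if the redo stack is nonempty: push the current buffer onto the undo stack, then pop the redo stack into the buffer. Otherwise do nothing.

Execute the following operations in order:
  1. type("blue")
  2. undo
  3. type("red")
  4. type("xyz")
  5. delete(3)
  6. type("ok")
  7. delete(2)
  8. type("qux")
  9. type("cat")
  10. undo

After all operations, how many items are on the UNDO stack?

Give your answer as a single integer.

After op 1 (type): buf='blue' undo_depth=1 redo_depth=0
After op 2 (undo): buf='(empty)' undo_depth=0 redo_depth=1
After op 3 (type): buf='red' undo_depth=1 redo_depth=0
After op 4 (type): buf='redxyz' undo_depth=2 redo_depth=0
After op 5 (delete): buf='red' undo_depth=3 redo_depth=0
After op 6 (type): buf='redok' undo_depth=4 redo_depth=0
After op 7 (delete): buf='red' undo_depth=5 redo_depth=0
After op 8 (type): buf='redqux' undo_depth=6 redo_depth=0
After op 9 (type): buf='redquxcat' undo_depth=7 redo_depth=0
After op 10 (undo): buf='redqux' undo_depth=6 redo_depth=1

Answer: 6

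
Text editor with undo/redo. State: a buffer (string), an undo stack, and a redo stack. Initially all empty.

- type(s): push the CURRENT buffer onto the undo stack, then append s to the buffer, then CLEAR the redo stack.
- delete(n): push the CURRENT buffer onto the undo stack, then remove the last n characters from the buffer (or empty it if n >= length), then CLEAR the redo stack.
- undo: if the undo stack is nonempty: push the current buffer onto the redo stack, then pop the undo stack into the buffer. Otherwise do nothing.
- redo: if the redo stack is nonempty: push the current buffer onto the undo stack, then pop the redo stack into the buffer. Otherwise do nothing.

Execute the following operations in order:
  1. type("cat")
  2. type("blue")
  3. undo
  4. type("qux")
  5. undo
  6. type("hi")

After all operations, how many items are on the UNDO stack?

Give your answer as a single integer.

After op 1 (type): buf='cat' undo_depth=1 redo_depth=0
After op 2 (type): buf='catblue' undo_depth=2 redo_depth=0
After op 3 (undo): buf='cat' undo_depth=1 redo_depth=1
After op 4 (type): buf='catqux' undo_depth=2 redo_depth=0
After op 5 (undo): buf='cat' undo_depth=1 redo_depth=1
After op 6 (type): buf='cathi' undo_depth=2 redo_depth=0

Answer: 2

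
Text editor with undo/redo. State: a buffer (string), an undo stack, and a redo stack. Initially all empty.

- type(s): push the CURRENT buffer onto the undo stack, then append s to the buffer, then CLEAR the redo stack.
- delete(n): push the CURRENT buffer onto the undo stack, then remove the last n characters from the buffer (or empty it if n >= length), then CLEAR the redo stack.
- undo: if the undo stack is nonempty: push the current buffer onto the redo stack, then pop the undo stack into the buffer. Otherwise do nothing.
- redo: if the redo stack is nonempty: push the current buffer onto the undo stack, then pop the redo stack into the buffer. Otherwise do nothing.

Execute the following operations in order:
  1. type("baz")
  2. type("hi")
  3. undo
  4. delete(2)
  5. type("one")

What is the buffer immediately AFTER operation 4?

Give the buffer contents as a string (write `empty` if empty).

Answer: b

Derivation:
After op 1 (type): buf='baz' undo_depth=1 redo_depth=0
After op 2 (type): buf='bazhi' undo_depth=2 redo_depth=0
After op 3 (undo): buf='baz' undo_depth=1 redo_depth=1
After op 4 (delete): buf='b' undo_depth=2 redo_depth=0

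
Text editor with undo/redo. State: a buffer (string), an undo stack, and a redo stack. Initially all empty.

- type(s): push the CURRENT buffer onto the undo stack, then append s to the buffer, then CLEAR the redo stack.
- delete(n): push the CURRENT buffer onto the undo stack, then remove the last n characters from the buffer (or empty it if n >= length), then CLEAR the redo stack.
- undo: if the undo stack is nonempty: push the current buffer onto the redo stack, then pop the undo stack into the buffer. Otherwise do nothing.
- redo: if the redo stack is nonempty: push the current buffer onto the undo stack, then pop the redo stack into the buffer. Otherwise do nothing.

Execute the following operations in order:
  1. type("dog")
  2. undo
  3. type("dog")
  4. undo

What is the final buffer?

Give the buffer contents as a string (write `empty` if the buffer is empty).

Answer: empty

Derivation:
After op 1 (type): buf='dog' undo_depth=1 redo_depth=0
After op 2 (undo): buf='(empty)' undo_depth=0 redo_depth=1
After op 3 (type): buf='dog' undo_depth=1 redo_depth=0
After op 4 (undo): buf='(empty)' undo_depth=0 redo_depth=1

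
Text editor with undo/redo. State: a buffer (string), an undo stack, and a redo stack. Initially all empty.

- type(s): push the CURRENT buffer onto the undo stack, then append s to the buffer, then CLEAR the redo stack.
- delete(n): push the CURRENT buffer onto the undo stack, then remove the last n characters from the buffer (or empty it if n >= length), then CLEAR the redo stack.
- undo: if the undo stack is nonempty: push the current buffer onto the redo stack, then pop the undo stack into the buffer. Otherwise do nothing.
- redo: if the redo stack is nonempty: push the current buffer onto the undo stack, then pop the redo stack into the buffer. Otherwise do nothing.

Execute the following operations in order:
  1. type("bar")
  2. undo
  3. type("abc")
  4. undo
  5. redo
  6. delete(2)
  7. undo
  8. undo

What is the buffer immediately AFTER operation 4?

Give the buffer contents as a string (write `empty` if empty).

After op 1 (type): buf='bar' undo_depth=1 redo_depth=0
After op 2 (undo): buf='(empty)' undo_depth=0 redo_depth=1
After op 3 (type): buf='abc' undo_depth=1 redo_depth=0
After op 4 (undo): buf='(empty)' undo_depth=0 redo_depth=1

Answer: empty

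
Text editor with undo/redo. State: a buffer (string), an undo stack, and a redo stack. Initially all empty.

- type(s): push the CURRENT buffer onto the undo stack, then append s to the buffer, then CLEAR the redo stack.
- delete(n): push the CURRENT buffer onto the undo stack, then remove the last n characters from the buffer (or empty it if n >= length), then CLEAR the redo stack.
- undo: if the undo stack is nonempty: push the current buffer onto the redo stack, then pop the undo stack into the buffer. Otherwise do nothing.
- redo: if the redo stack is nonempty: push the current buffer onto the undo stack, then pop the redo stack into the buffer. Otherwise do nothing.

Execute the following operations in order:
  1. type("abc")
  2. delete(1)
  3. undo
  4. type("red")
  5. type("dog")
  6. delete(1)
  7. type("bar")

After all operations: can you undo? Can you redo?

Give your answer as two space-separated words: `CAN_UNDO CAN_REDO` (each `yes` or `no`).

Answer: yes no

Derivation:
After op 1 (type): buf='abc' undo_depth=1 redo_depth=0
After op 2 (delete): buf='ab' undo_depth=2 redo_depth=0
After op 3 (undo): buf='abc' undo_depth=1 redo_depth=1
After op 4 (type): buf='abcred' undo_depth=2 redo_depth=0
After op 5 (type): buf='abcreddog' undo_depth=3 redo_depth=0
After op 6 (delete): buf='abcreddo' undo_depth=4 redo_depth=0
After op 7 (type): buf='abcreddobar' undo_depth=5 redo_depth=0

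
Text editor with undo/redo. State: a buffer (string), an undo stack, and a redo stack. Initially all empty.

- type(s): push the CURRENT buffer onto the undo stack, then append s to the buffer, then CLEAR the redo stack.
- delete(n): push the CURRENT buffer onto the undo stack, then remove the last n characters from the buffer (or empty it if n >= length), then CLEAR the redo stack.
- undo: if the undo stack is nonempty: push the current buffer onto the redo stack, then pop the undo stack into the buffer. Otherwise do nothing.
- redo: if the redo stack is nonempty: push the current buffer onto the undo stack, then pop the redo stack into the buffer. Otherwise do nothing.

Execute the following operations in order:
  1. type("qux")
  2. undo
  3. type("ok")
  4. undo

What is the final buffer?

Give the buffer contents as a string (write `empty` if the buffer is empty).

After op 1 (type): buf='qux' undo_depth=1 redo_depth=0
After op 2 (undo): buf='(empty)' undo_depth=0 redo_depth=1
After op 3 (type): buf='ok' undo_depth=1 redo_depth=0
After op 4 (undo): buf='(empty)' undo_depth=0 redo_depth=1

Answer: empty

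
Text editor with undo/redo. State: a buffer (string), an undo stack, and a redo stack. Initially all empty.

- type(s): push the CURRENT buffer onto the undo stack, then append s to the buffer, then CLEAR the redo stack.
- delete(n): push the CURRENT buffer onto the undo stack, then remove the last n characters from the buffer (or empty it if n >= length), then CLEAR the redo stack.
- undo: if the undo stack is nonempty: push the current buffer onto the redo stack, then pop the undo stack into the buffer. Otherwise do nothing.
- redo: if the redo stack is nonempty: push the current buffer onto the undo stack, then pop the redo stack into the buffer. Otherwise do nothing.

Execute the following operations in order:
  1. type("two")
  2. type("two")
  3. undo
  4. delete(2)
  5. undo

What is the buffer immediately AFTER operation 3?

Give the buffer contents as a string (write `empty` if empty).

Answer: two

Derivation:
After op 1 (type): buf='two' undo_depth=1 redo_depth=0
After op 2 (type): buf='twotwo' undo_depth=2 redo_depth=0
After op 3 (undo): buf='two' undo_depth=1 redo_depth=1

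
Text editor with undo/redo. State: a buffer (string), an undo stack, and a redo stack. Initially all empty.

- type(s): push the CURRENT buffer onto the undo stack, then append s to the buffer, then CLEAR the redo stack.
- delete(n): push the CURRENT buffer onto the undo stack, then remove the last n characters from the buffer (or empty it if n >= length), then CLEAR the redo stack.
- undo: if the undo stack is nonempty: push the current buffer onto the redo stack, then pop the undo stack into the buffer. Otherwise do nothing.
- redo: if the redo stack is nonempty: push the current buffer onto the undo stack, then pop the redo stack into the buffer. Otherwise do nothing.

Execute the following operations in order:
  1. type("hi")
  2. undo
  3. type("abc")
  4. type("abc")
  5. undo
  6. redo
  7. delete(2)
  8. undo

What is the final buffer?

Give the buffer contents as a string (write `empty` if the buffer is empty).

Answer: abcabc

Derivation:
After op 1 (type): buf='hi' undo_depth=1 redo_depth=0
After op 2 (undo): buf='(empty)' undo_depth=0 redo_depth=1
After op 3 (type): buf='abc' undo_depth=1 redo_depth=0
After op 4 (type): buf='abcabc' undo_depth=2 redo_depth=0
After op 5 (undo): buf='abc' undo_depth=1 redo_depth=1
After op 6 (redo): buf='abcabc' undo_depth=2 redo_depth=0
After op 7 (delete): buf='abca' undo_depth=3 redo_depth=0
After op 8 (undo): buf='abcabc' undo_depth=2 redo_depth=1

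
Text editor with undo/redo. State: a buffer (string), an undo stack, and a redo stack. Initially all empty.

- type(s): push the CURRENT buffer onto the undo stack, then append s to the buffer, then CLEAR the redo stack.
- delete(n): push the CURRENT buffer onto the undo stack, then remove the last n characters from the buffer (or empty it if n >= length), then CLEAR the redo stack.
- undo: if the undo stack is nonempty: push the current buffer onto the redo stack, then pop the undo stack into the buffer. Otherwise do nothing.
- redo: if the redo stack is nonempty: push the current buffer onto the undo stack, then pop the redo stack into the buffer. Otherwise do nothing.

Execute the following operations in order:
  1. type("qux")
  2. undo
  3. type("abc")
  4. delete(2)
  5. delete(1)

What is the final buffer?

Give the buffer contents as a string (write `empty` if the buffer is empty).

Answer: empty

Derivation:
After op 1 (type): buf='qux' undo_depth=1 redo_depth=0
After op 2 (undo): buf='(empty)' undo_depth=0 redo_depth=1
After op 3 (type): buf='abc' undo_depth=1 redo_depth=0
After op 4 (delete): buf='a' undo_depth=2 redo_depth=0
After op 5 (delete): buf='(empty)' undo_depth=3 redo_depth=0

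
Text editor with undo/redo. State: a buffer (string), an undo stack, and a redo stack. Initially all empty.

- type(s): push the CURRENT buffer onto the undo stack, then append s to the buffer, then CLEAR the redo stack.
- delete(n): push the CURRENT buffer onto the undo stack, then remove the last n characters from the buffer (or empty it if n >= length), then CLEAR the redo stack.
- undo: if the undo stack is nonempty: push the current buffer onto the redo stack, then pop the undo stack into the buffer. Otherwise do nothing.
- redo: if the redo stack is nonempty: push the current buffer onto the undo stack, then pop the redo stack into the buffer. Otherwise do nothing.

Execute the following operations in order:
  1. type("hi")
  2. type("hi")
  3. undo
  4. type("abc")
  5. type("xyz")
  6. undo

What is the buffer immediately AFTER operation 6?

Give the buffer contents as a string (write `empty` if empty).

After op 1 (type): buf='hi' undo_depth=1 redo_depth=0
After op 2 (type): buf='hihi' undo_depth=2 redo_depth=0
After op 3 (undo): buf='hi' undo_depth=1 redo_depth=1
After op 4 (type): buf='hiabc' undo_depth=2 redo_depth=0
After op 5 (type): buf='hiabcxyz' undo_depth=3 redo_depth=0
After op 6 (undo): buf='hiabc' undo_depth=2 redo_depth=1

Answer: hiabc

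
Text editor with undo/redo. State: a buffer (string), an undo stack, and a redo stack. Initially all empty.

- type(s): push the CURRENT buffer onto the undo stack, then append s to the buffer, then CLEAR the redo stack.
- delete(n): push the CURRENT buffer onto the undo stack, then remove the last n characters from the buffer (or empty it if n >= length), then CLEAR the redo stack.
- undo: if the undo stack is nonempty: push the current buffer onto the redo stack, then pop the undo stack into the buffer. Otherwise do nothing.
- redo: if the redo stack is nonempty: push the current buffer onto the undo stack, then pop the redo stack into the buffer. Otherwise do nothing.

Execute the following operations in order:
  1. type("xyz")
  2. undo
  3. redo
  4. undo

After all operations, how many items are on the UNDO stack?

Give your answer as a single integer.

After op 1 (type): buf='xyz' undo_depth=1 redo_depth=0
After op 2 (undo): buf='(empty)' undo_depth=0 redo_depth=1
After op 3 (redo): buf='xyz' undo_depth=1 redo_depth=0
After op 4 (undo): buf='(empty)' undo_depth=0 redo_depth=1

Answer: 0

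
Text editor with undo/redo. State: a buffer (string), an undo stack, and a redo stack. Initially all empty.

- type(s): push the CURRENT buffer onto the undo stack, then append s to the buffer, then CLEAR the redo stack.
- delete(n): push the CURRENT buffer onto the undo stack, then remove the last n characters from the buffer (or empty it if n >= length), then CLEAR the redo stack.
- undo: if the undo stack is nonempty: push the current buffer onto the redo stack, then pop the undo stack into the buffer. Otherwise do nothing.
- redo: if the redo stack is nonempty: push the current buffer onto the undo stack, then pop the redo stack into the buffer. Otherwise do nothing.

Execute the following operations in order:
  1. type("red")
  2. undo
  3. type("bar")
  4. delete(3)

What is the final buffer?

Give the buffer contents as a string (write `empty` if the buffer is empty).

After op 1 (type): buf='red' undo_depth=1 redo_depth=0
After op 2 (undo): buf='(empty)' undo_depth=0 redo_depth=1
After op 3 (type): buf='bar' undo_depth=1 redo_depth=0
After op 4 (delete): buf='(empty)' undo_depth=2 redo_depth=0

Answer: empty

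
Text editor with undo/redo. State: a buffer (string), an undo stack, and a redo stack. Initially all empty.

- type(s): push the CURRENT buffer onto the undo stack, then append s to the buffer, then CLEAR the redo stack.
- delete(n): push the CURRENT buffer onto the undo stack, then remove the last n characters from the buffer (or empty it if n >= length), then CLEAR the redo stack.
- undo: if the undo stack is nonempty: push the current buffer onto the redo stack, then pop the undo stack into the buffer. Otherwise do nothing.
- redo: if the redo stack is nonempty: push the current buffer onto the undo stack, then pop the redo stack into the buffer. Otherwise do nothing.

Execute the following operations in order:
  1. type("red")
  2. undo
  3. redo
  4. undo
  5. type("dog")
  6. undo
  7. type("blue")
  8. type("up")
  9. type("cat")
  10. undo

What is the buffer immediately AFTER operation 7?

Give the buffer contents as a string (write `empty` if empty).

Answer: blue

Derivation:
After op 1 (type): buf='red' undo_depth=1 redo_depth=0
After op 2 (undo): buf='(empty)' undo_depth=0 redo_depth=1
After op 3 (redo): buf='red' undo_depth=1 redo_depth=0
After op 4 (undo): buf='(empty)' undo_depth=0 redo_depth=1
After op 5 (type): buf='dog' undo_depth=1 redo_depth=0
After op 6 (undo): buf='(empty)' undo_depth=0 redo_depth=1
After op 7 (type): buf='blue' undo_depth=1 redo_depth=0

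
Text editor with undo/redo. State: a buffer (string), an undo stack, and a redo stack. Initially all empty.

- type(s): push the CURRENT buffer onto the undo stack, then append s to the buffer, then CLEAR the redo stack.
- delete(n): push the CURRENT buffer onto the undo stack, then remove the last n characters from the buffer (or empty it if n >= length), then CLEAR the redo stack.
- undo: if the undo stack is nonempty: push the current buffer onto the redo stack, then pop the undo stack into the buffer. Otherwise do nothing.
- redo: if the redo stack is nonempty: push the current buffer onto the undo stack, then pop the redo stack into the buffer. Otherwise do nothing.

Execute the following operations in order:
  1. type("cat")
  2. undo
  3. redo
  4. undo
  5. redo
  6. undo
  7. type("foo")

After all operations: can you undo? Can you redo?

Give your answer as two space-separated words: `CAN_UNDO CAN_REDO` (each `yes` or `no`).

Answer: yes no

Derivation:
After op 1 (type): buf='cat' undo_depth=1 redo_depth=0
After op 2 (undo): buf='(empty)' undo_depth=0 redo_depth=1
After op 3 (redo): buf='cat' undo_depth=1 redo_depth=0
After op 4 (undo): buf='(empty)' undo_depth=0 redo_depth=1
After op 5 (redo): buf='cat' undo_depth=1 redo_depth=0
After op 6 (undo): buf='(empty)' undo_depth=0 redo_depth=1
After op 7 (type): buf='foo' undo_depth=1 redo_depth=0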